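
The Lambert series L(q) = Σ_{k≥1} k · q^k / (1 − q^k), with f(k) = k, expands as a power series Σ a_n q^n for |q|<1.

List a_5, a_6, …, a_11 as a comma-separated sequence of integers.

6, 12, 8, 15, 13, 18, 12

q^5  k|5↦f(k): 5:5 1:1  a_5=6
q^6  k|6↦f(k): 6:6 3:3 2:2 1:1  a_6=12
n=7: 1·7 7·1  f→[1+7]=8
d|8:{1,2,4,8}  Σf=1+2+4+8=15
q^9  k|9↦f(k): 1:1 3:3 9:9  a_9=13
[q^10] f(1)=1,f(2)=2,f(5)=5,f(10)=10 ⇒ 18
d|11:{1,11}  Σf=1+11=12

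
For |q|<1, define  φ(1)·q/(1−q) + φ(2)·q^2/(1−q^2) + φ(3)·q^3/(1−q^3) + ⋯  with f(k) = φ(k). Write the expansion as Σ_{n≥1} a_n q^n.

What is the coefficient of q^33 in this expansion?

q^33  k|33↦φ(k): 33:20 11:10 3:2 1:1  a_33=33

a_33 = 33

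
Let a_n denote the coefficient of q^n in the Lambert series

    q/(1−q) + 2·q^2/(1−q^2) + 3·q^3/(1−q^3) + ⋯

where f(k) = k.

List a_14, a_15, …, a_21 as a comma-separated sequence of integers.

q^14  k|14↦f(k): 1:1 2:2 7:7 14:14  a_14=24
d|15:{15,5,3,1}  Σf=15+5+3+1=24
d|16:{16,8,4,2,1}  Σf=16+8+4+2+1=31
n=17: 1·17 17·1  f→[1+17]=18
q^18  k|18↦f(k): 1:1 2:2 3:3 6:6 9:9 18:18  a_18=39
q^19  k|19↦f(k): 19:19 1:1  a_19=20
q^20  k|20↦f(k): 20:20 10:10 5:5 4:4 2:2 1:1  a_20=42
d|21:{1,3,7,21}  Σf=1+3+7+21=32

24, 24, 31, 18, 39, 20, 42, 32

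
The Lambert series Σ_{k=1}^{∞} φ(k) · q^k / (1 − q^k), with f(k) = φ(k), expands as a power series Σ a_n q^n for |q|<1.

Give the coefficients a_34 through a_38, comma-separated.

d|34:{34,17,2,1}  Σφ=16+16+1+1=34
n=35: 35·1 7·5 5·7 1·35  φ→[24+6+4+1]=35
q^36  k|36↦φ(k): 1:1 2:1 3:2 4:2 6:2 9:6 12:4 18:6 36:12  a_36=36
[q^37] φ(37)=36,φ(1)=1 ⇒ 37
n=38: 38·1 19·2 2·19 1·38  φ→[18+18+1+1]=38

34, 35, 36, 37, 38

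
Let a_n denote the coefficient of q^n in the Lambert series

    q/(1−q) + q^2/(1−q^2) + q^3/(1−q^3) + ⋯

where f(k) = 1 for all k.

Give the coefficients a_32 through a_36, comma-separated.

6, 4, 4, 4, 9

q^32  k|32↦f(k): 32:1 16:1 8:1 4:1 2:1 1:1  a_32=6
d|33:{1,3,11,33}  Σf=1+1+1+1=4
d|34:{34,17,2,1}  Σf=1+1+1+1=4
[q^35] f(1)=1,f(5)=1,f(7)=1,f(35)=1 ⇒ 4
n=36: 36·1 18·2 12·3 9·4 6·6 4·9 3·12 2·18 1·36  f→[1+1+1+1+1+1+1+1+1]=9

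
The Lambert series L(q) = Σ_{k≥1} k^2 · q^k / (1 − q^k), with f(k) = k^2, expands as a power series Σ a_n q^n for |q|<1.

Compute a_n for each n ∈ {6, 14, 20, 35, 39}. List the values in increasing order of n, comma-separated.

50, 250, 546, 1300, 1700

n=6: 6·1 3·2 2·3 1·6  f→[36+9+4+1]=50
n=14: 1·14 2·7 7·2 14·1  f→[1+4+49+196]=250
n=20: 20·1 10·2 5·4 4·5 2·10 1·20  f→[400+100+25+16+4+1]=546
[q^35] f(1)=1,f(5)=25,f(7)=49,f(35)=1225 ⇒ 1300
n=39: 1·39 3·13 13·3 39·1  f→[1+9+169+1521]=1700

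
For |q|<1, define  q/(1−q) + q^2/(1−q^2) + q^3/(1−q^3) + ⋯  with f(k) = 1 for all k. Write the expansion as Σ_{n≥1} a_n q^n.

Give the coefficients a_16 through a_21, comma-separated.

q^16  k|16↦f(k): 1:1 2:1 4:1 8:1 16:1  a_16=5
[q^17] f(1)=1,f(17)=1 ⇒ 2
q^18  k|18↦f(k): 18:1 9:1 6:1 3:1 2:1 1:1  a_18=6
d|19:{19,1}  Σf=1+1=2
d|20:{1,2,4,5,10,20}  Σf=1+1+1+1+1+1=6
n=21: 21·1 7·3 3·7 1·21  f→[1+1+1+1]=4

5, 2, 6, 2, 6, 4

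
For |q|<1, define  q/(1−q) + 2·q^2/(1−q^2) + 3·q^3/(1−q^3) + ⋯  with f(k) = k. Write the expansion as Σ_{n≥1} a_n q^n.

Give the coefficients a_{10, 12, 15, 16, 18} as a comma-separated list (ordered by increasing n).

18, 28, 24, 31, 39

[q^10] f(10)=10,f(5)=5,f(2)=2,f(1)=1 ⇒ 18
q^12  k|12↦f(k): 1:1 2:2 3:3 4:4 6:6 12:12  a_12=28
q^15  k|15↦f(k): 15:15 5:5 3:3 1:1  a_15=24
q^16  k|16↦f(k): 16:16 8:8 4:4 2:2 1:1  a_16=31
n=18: 18·1 9·2 6·3 3·6 2·9 1·18  f→[18+9+6+3+2+1]=39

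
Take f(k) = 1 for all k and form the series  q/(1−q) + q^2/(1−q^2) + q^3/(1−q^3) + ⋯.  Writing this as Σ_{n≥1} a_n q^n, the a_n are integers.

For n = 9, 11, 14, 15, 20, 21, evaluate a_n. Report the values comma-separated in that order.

d|9:{9,3,1}  Σf=1+1+1=3
q^11  k|11↦f(k): 11:1 1:1  a_11=2
[q^14] f(14)=1,f(7)=1,f(2)=1,f(1)=1 ⇒ 4
n=15: 15·1 5·3 3·5 1·15  f→[1+1+1+1]=4
d|20:{1,2,4,5,10,20}  Σf=1+1+1+1+1+1=6
n=21: 21·1 7·3 3·7 1·21  f→[1+1+1+1]=4

3, 2, 4, 4, 6, 4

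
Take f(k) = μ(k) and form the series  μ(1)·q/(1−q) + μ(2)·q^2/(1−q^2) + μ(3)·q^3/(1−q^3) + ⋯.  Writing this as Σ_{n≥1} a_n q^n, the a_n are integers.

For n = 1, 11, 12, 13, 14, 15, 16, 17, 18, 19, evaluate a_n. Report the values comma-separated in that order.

n=1: 1·1  μ→[1]=1
q^11  k|11↦μ(k): 1:1 11:-1  a_11=0
n=12: 1·12 2·6 3·4 4·3 6·2 12·1  μ→[1+(-1)+(-1)+0+1+0]=0
q^13  k|13↦μ(k): 13:-1 1:1  a_13=0
q^14  k|14↦μ(k): 1:1 2:-1 7:-1 14:1  a_14=0
[q^15] μ(15)=1,μ(5)=-1,μ(3)=-1,μ(1)=1 ⇒ 0
q^16  k|16↦μ(k): 16:0 8:0 4:0 2:-1 1:1  a_16=0
n=17: 17·1 1·17  μ→[(-1)+1]=0
d|18:{1,2,3,6,9,18}  Σμ=1+(-1)+(-1)+1+0+0=0
d|19:{19,1}  Σμ=(-1)+1=0

1, 0, 0, 0, 0, 0, 0, 0, 0, 0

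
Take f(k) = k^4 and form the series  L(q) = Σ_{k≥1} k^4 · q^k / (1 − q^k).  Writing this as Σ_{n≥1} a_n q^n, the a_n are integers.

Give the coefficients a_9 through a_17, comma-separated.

q^9  k|9↦f(k): 1:1 3:81 9:6561  a_9=6643
d|10:{10,5,2,1}  Σf=10000+625+16+1=10642
q^11  k|11↦f(k): 11:14641 1:1  a_11=14642
n=12: 12·1 6·2 4·3 3·4 2·6 1·12  f→[20736+1296+256+81+16+1]=22386
[q^13] f(13)=28561,f(1)=1 ⇒ 28562
[q^14] f(1)=1,f(2)=16,f(7)=2401,f(14)=38416 ⇒ 40834
q^15  k|15↦f(k): 15:50625 5:625 3:81 1:1  a_15=51332
q^16  k|16↦f(k): 16:65536 8:4096 4:256 2:16 1:1  a_16=69905
[q^17] f(1)=1,f(17)=83521 ⇒ 83522

6643, 10642, 14642, 22386, 28562, 40834, 51332, 69905, 83522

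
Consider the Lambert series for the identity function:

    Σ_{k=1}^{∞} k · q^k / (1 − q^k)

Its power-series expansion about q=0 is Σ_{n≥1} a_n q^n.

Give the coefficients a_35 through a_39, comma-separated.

[q^35] f(1)=1,f(5)=5,f(7)=7,f(35)=35 ⇒ 48
n=36: 36·1 18·2 12·3 9·4 6·6 4·9 3·12 2·18 1·36  f→[36+18+12+9+6+4+3+2+1]=91
n=37: 37·1 1·37  f→[37+1]=38
n=38: 38·1 19·2 2·19 1·38  f→[38+19+2+1]=60
d|39:{1,3,13,39}  Σf=1+3+13+39=56

48, 91, 38, 60, 56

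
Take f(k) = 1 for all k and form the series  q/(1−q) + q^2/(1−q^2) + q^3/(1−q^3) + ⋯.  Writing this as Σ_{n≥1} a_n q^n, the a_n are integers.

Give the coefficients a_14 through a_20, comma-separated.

d|14:{1,2,7,14}  Σf=1+1+1+1=4
[q^15] f(1)=1,f(3)=1,f(5)=1,f(15)=1 ⇒ 4
d|16:{16,8,4,2,1}  Σf=1+1+1+1+1=5
[q^17] f(17)=1,f(1)=1 ⇒ 2
n=18: 1·18 2·9 3·6 6·3 9·2 18·1  f→[1+1+1+1+1+1]=6
q^19  k|19↦f(k): 19:1 1:1  a_19=2
d|20:{20,10,5,4,2,1}  Σf=1+1+1+1+1+1=6

4, 4, 5, 2, 6, 2, 6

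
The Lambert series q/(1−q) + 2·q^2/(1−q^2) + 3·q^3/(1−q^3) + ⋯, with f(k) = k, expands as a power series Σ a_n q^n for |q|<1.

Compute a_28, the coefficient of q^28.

a_28 = 56

q^28  k|28↦f(k): 28:28 14:14 7:7 4:4 2:2 1:1  a_28=56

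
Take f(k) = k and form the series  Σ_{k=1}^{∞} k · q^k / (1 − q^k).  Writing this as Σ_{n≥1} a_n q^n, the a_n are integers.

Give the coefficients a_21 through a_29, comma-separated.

n=21: 1·21 3·7 7·3 21·1  f→[1+3+7+21]=32
d|22:{1,2,11,22}  Σf=1+2+11+22=36
[q^23] f(1)=1,f(23)=23 ⇒ 24
d|24:{1,2,3,4,6,8,12,24}  Σf=1+2+3+4+6+8+12+24=60
[q^25] f(1)=1,f(5)=5,f(25)=25 ⇒ 31
n=26: 1·26 2·13 13·2 26·1  f→[1+2+13+26]=42
q^27  k|27↦f(k): 27:27 9:9 3:3 1:1  a_27=40
[q^28] f(28)=28,f(14)=14,f(7)=7,f(4)=4,f(2)=2,f(1)=1 ⇒ 56
n=29: 1·29 29·1  f→[1+29]=30

32, 36, 24, 60, 31, 42, 40, 56, 30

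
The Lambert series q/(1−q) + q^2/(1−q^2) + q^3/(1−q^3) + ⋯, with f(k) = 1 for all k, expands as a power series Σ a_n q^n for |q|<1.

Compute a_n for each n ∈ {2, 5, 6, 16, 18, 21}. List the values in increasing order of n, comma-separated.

2, 2, 4, 5, 6, 4

d|2:{2,1}  Σf=1+1=2
d|5:{1,5}  Σf=1+1=2
n=6: 1·6 2·3 3·2 6·1  f→[1+1+1+1]=4
q^16  k|16↦f(k): 1:1 2:1 4:1 8:1 16:1  a_16=5
q^18  k|18↦f(k): 18:1 9:1 6:1 3:1 2:1 1:1  a_18=6
q^21  k|21↦f(k): 21:1 7:1 3:1 1:1  a_21=4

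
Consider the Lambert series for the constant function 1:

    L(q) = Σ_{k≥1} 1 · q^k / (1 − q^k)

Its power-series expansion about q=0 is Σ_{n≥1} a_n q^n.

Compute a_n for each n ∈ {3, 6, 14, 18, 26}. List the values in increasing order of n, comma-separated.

2, 4, 4, 6, 4

[q^3] f(3)=1,f(1)=1 ⇒ 2
n=6: 6·1 3·2 2·3 1·6  f→[1+1+1+1]=4
d|14:{1,2,7,14}  Σf=1+1+1+1=4
d|18:{18,9,6,3,2,1}  Σf=1+1+1+1+1+1=6
[q^26] f(26)=1,f(13)=1,f(2)=1,f(1)=1 ⇒ 4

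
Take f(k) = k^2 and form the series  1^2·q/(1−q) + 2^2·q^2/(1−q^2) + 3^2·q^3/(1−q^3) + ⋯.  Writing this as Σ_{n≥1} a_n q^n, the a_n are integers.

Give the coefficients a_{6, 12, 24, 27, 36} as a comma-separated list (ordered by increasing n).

50, 210, 850, 820, 1911

[q^6] f(1)=1,f(2)=4,f(3)=9,f(6)=36 ⇒ 50
[q^12] f(1)=1,f(2)=4,f(3)=9,f(4)=16,f(6)=36,f(12)=144 ⇒ 210
n=24: 1·24 2·12 3·8 4·6 6·4 8·3 12·2 24·1  f→[1+4+9+16+36+64+144+576]=850
[q^27] f(1)=1,f(3)=9,f(9)=81,f(27)=729 ⇒ 820
d|36:{1,2,3,4,6,9,12,18,36}  Σf=1+4+9+16+36+81+144+324+1296=1911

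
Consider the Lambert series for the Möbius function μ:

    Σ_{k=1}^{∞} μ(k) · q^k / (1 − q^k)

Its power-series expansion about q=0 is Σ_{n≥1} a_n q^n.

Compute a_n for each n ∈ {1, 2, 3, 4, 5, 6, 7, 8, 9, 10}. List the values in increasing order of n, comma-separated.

[q^1] μ(1)=1 ⇒ 1
d|2:{1,2}  Σμ=1+(-1)=0
[q^3] μ(3)=-1,μ(1)=1 ⇒ 0
d|4:{4,2,1}  Σμ=0+(-1)+1=0
q^5  k|5↦μ(k): 5:-1 1:1  a_5=0
[q^6] μ(6)=1,μ(3)=-1,μ(2)=-1,μ(1)=1 ⇒ 0
n=7: 1·7 7·1  μ→[1+(-1)]=0
n=8: 8·1 4·2 2·4 1·8  μ→[0+0+(-1)+1]=0
d|9:{9,3,1}  Σμ=0+(-1)+1=0
[q^10] μ(1)=1,μ(2)=-1,μ(5)=-1,μ(10)=1 ⇒ 0

1, 0, 0, 0, 0, 0, 0, 0, 0, 0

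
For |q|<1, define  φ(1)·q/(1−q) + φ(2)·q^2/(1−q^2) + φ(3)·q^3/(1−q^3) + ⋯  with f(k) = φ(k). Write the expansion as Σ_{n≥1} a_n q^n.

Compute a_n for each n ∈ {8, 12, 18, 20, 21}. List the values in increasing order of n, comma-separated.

n=8: 8·1 4·2 2·4 1·8  φ→[4+2+1+1]=8
q^12  k|12↦φ(k): 1:1 2:1 3:2 4:2 6:2 12:4  a_12=12
q^18  k|18↦φ(k): 18:6 9:6 6:2 3:2 2:1 1:1  a_18=18
q^20  k|20↦φ(k): 20:8 10:4 5:4 4:2 2:1 1:1  a_20=20
n=21: 21·1 7·3 3·7 1·21  φ→[12+6+2+1]=21

8, 12, 18, 20, 21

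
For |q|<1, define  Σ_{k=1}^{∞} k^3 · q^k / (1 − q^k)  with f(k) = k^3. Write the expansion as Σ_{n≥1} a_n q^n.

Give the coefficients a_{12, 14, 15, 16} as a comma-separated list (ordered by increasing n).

q^12  k|12↦f(k): 12:1728 6:216 4:64 3:27 2:8 1:1  a_12=2044
d|14:{14,7,2,1}  Σf=2744+343+8+1=3096
[q^15] f(15)=3375,f(5)=125,f(3)=27,f(1)=1 ⇒ 3528
n=16: 16·1 8·2 4·4 2·8 1·16  f→[4096+512+64+8+1]=4681

2044, 3096, 3528, 4681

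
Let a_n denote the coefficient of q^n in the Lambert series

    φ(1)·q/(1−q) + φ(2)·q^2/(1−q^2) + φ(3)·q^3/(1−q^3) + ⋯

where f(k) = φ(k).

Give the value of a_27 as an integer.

n=27: 1·27 3·9 9·3 27·1  φ→[1+2+6+18]=27

a_27 = 27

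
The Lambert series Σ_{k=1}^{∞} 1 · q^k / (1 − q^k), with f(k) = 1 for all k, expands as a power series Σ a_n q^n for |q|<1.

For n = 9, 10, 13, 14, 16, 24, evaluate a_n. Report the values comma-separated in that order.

n=9: 1·9 3·3 9·1  f→[1+1+1]=3
d|10:{10,5,2,1}  Σf=1+1+1+1=4
n=13: 1·13 13·1  f→[1+1]=2
d|14:{14,7,2,1}  Σf=1+1+1+1=4
q^16  k|16↦f(k): 16:1 8:1 4:1 2:1 1:1  a_16=5
n=24: 24·1 12·2 8·3 6·4 4·6 3·8 2·12 1·24  f→[1+1+1+1+1+1+1+1]=8

3, 4, 2, 4, 5, 8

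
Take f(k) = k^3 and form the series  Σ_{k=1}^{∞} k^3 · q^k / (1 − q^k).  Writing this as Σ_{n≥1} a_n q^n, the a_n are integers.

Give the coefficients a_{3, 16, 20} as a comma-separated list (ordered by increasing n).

28, 4681, 9198

d|3:{1,3}  Σf=1+27=28
d|16:{16,8,4,2,1}  Σf=4096+512+64+8+1=4681
q^20  k|20↦f(k): 1:1 2:8 4:64 5:125 10:1000 20:8000  a_20=9198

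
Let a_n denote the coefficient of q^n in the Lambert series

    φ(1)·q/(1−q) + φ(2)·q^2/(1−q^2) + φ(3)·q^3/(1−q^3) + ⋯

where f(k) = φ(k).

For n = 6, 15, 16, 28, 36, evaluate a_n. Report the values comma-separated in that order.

n=6: 6·1 3·2 2·3 1·6  φ→[2+2+1+1]=6
n=15: 15·1 5·3 3·5 1·15  φ→[8+4+2+1]=15
[q^16] φ(16)=8,φ(8)=4,φ(4)=2,φ(2)=1,φ(1)=1 ⇒ 16
d|28:{28,14,7,4,2,1}  Σφ=12+6+6+2+1+1=28
n=36: 36·1 18·2 12·3 9·4 6·6 4·9 3·12 2·18 1·36  φ→[12+6+4+6+2+2+2+1+1]=36

6, 15, 16, 28, 36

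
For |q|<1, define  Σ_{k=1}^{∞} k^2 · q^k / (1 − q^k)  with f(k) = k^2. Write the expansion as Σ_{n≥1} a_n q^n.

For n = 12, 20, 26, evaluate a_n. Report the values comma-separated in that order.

210, 546, 850

q^12  k|12↦f(k): 12:144 6:36 4:16 3:9 2:4 1:1  a_12=210
q^20  k|20↦f(k): 20:400 10:100 5:25 4:16 2:4 1:1  a_20=546
n=26: 1·26 2·13 13·2 26·1  f→[1+4+169+676]=850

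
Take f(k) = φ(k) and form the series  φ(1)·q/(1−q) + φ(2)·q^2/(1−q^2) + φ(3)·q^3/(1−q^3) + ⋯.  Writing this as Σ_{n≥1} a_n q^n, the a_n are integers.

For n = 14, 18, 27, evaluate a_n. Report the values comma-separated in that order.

[q^14] φ(14)=6,φ(7)=6,φ(2)=1,φ(1)=1 ⇒ 14
q^18  k|18↦φ(k): 1:1 2:1 3:2 6:2 9:6 18:6  a_18=18
n=27: 27·1 9·3 3·9 1·27  φ→[18+6+2+1]=27

14, 18, 27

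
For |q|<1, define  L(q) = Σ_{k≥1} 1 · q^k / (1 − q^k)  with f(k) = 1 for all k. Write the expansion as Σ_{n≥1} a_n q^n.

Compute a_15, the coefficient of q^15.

q^15  k|15↦f(k): 1:1 3:1 5:1 15:1  a_15=4

a_15 = 4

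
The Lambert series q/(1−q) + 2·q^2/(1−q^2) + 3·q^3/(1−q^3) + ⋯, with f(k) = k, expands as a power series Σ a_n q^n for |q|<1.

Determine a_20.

[q^20] f(1)=1,f(2)=2,f(4)=4,f(5)=5,f(10)=10,f(20)=20 ⇒ 42

a_20 = 42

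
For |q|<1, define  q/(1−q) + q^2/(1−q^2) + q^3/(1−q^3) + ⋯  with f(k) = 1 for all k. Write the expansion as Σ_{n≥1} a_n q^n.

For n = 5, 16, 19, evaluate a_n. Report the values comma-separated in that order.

2, 5, 2

d|5:{5,1}  Σf=1+1=2
n=16: 16·1 8·2 4·4 2·8 1·16  f→[1+1+1+1+1]=5
q^19  k|19↦f(k): 19:1 1:1  a_19=2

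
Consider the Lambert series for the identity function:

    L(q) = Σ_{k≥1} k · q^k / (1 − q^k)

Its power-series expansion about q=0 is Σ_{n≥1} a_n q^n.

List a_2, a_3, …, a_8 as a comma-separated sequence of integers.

[q^2] f(1)=1,f(2)=2 ⇒ 3
[q^3] f(3)=3,f(1)=1 ⇒ 4
q^4  k|4↦f(k): 4:4 2:2 1:1  a_4=7
q^5  k|5↦f(k): 5:5 1:1  a_5=6
q^6  k|6↦f(k): 6:6 3:3 2:2 1:1  a_6=12
n=7: 1·7 7·1  f→[1+7]=8
d|8:{8,4,2,1}  Σf=8+4+2+1=15

3, 4, 7, 6, 12, 8, 15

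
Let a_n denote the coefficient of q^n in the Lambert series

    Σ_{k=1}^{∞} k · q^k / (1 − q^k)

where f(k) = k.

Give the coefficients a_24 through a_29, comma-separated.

60, 31, 42, 40, 56, 30

n=24: 24·1 12·2 8·3 6·4 4·6 3·8 2·12 1·24  f→[24+12+8+6+4+3+2+1]=60
n=25: 1·25 5·5 25·1  f→[1+5+25]=31
[q^26] f(26)=26,f(13)=13,f(2)=2,f(1)=1 ⇒ 42
[q^27] f(27)=27,f(9)=9,f(3)=3,f(1)=1 ⇒ 40
[q^28] f(1)=1,f(2)=2,f(4)=4,f(7)=7,f(14)=14,f(28)=28 ⇒ 56
q^29  k|29↦f(k): 29:29 1:1  a_29=30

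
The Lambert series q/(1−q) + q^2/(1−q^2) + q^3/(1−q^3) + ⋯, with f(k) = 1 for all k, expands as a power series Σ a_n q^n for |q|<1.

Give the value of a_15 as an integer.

a_15 = 4

d|15:{15,5,3,1}  Σf=1+1+1+1=4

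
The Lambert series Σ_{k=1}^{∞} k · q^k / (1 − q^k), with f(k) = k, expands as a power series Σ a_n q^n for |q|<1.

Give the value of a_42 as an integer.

[q^42] f(42)=42,f(21)=21,f(14)=14,f(7)=7,f(6)=6,f(3)=3,f(2)=2,f(1)=1 ⇒ 96

a_42 = 96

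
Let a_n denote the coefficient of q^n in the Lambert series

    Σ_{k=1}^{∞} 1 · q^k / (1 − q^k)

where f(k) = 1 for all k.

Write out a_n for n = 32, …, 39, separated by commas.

6, 4, 4, 4, 9, 2, 4, 4

n=32: 32·1 16·2 8·4 4·8 2·16 1·32  f→[1+1+1+1+1+1]=6
[q^33] f(1)=1,f(3)=1,f(11)=1,f(33)=1 ⇒ 4
q^34  k|34↦f(k): 1:1 2:1 17:1 34:1  a_34=4
d|35:{1,5,7,35}  Σf=1+1+1+1=4
q^36  k|36↦f(k): 1:1 2:1 3:1 4:1 6:1 9:1 12:1 18:1 36:1  a_36=9
n=37: 1·37 37·1  f→[1+1]=2
d|38:{1,2,19,38}  Σf=1+1+1+1=4
d|39:{39,13,3,1}  Σf=1+1+1+1=4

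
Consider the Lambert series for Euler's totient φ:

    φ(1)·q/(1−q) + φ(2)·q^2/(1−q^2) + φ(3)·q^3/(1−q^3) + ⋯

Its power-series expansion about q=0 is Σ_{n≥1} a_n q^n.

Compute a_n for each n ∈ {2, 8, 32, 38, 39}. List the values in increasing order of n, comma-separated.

q^2  k|2↦φ(k): 1:1 2:1  a_2=2
q^8  k|8↦φ(k): 1:1 2:1 4:2 8:4  a_8=8
d|32:{32,16,8,4,2,1}  Σφ=16+8+4+2+1+1=32
[q^38] φ(38)=18,φ(19)=18,φ(2)=1,φ(1)=1 ⇒ 38
q^39  k|39↦φ(k): 1:1 3:2 13:12 39:24  a_39=39

2, 8, 32, 38, 39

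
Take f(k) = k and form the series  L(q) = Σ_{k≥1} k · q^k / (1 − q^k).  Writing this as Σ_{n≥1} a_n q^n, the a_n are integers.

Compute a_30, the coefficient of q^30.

a_30 = 72

d|30:{30,15,10,6,5,3,2,1}  Σf=30+15+10+6+5+3+2+1=72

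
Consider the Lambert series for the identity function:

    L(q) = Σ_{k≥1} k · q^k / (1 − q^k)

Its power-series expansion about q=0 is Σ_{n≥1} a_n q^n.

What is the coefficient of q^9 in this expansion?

a_9 = 13

[q^9] f(9)=9,f(3)=3,f(1)=1 ⇒ 13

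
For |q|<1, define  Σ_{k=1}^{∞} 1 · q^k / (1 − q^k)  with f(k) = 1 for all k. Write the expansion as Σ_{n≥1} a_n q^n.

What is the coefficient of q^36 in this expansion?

a_36 = 9

n=36: 1·36 2·18 3·12 4·9 6·6 9·4 12·3 18·2 36·1  f→[1+1+1+1+1+1+1+1+1]=9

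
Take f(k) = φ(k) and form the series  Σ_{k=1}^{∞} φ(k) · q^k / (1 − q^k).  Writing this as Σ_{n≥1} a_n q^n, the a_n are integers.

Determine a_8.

q^8  k|8↦φ(k): 8:4 4:2 2:1 1:1  a_8=8

a_8 = 8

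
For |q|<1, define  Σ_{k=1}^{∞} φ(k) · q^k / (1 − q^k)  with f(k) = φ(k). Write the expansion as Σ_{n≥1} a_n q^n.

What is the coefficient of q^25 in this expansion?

n=25: 1·25 5·5 25·1  φ→[1+4+20]=25

a_25 = 25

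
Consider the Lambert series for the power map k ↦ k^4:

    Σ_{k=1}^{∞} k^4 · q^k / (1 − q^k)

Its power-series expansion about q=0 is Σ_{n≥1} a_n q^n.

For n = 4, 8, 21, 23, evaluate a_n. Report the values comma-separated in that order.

d|4:{4,2,1}  Σf=256+16+1=273
[q^8] f(1)=1,f(2)=16,f(4)=256,f(8)=4096 ⇒ 4369
[q^21] f(1)=1,f(3)=81,f(7)=2401,f(21)=194481 ⇒ 196964
n=23: 23·1 1·23  f→[279841+1]=279842

273, 4369, 196964, 279842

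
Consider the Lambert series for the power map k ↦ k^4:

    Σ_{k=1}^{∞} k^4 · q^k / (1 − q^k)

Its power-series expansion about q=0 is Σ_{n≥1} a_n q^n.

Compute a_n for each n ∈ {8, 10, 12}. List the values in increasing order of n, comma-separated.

4369, 10642, 22386

d|8:{8,4,2,1}  Σf=4096+256+16+1=4369
[q^10] f(10)=10000,f(5)=625,f(2)=16,f(1)=1 ⇒ 10642
[q^12] f(1)=1,f(2)=16,f(3)=81,f(4)=256,f(6)=1296,f(12)=20736 ⇒ 22386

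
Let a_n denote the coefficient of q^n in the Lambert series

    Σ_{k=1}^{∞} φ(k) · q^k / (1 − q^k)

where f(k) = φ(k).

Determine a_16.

d|16:{16,8,4,2,1}  Σφ=8+4+2+1+1=16

a_16 = 16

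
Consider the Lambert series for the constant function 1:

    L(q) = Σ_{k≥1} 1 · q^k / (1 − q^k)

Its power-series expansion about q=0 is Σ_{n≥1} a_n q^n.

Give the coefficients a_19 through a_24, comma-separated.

2, 6, 4, 4, 2, 8

n=19: 19·1 1·19  f→[1+1]=2
d|20:{1,2,4,5,10,20}  Σf=1+1+1+1+1+1=6
q^21  k|21↦f(k): 21:1 7:1 3:1 1:1  a_21=4
n=22: 22·1 11·2 2·11 1·22  f→[1+1+1+1]=4
[q^23] f(1)=1,f(23)=1 ⇒ 2
[q^24] f(1)=1,f(2)=1,f(3)=1,f(4)=1,f(6)=1,f(8)=1,f(12)=1,f(24)=1 ⇒ 8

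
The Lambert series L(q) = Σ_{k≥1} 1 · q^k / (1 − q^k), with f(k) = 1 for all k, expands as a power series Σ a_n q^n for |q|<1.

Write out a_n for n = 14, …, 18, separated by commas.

4, 4, 5, 2, 6

d|14:{1,2,7,14}  Σf=1+1+1+1=4
[q^15] f(1)=1,f(3)=1,f(5)=1,f(15)=1 ⇒ 4
n=16: 16·1 8·2 4·4 2·8 1·16  f→[1+1+1+1+1]=5
[q^17] f(17)=1,f(1)=1 ⇒ 2
[q^18] f(1)=1,f(2)=1,f(3)=1,f(6)=1,f(9)=1,f(18)=1 ⇒ 6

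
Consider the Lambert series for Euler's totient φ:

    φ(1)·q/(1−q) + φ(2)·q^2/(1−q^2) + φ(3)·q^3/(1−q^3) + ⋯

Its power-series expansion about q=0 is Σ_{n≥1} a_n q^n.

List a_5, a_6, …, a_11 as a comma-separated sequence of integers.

n=5: 1·5 5·1  φ→[1+4]=5
n=6: 1·6 2·3 3·2 6·1  φ→[1+1+2+2]=6
[q^7] φ(7)=6,φ(1)=1 ⇒ 7
[q^8] φ(8)=4,φ(4)=2,φ(2)=1,φ(1)=1 ⇒ 8
n=9: 1·9 3·3 9·1  φ→[1+2+6]=9
q^10  k|10↦φ(k): 1:1 2:1 5:4 10:4  a_10=10
d|11:{1,11}  Σφ=1+10=11

5, 6, 7, 8, 9, 10, 11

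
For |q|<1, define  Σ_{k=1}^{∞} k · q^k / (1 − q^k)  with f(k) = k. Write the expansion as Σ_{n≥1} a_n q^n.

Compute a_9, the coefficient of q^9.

a_9 = 13

n=9: 1·9 3·3 9·1  f→[1+3+9]=13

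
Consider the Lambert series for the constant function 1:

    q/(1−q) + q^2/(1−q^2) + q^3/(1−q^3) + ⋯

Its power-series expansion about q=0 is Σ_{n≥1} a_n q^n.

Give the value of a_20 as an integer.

a_20 = 6

q^20  k|20↦f(k): 20:1 10:1 5:1 4:1 2:1 1:1  a_20=6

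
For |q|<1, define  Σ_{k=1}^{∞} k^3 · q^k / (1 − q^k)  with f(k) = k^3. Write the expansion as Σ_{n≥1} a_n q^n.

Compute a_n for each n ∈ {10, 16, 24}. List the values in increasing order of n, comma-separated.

n=10: 1·10 2·5 5·2 10·1  f→[1+8+125+1000]=1134
n=16: 1·16 2·8 4·4 8·2 16·1  f→[1+8+64+512+4096]=4681
n=24: 24·1 12·2 8·3 6·4 4·6 3·8 2·12 1·24  f→[13824+1728+512+216+64+27+8+1]=16380

1134, 4681, 16380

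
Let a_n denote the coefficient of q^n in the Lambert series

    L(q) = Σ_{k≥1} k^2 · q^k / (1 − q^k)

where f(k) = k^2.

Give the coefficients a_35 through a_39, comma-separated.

1300, 1911, 1370, 1810, 1700

[q^35] f(1)=1,f(5)=25,f(7)=49,f(35)=1225 ⇒ 1300
d|36:{36,18,12,9,6,4,3,2,1}  Σf=1296+324+144+81+36+16+9+4+1=1911
[q^37] f(1)=1,f(37)=1369 ⇒ 1370
d|38:{38,19,2,1}  Σf=1444+361+4+1=1810
n=39: 39·1 13·3 3·13 1·39  f→[1521+169+9+1]=1700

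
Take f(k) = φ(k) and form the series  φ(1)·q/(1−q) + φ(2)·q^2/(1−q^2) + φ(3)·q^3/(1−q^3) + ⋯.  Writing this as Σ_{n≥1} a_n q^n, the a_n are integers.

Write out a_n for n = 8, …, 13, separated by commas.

d|8:{1,2,4,8}  Σφ=1+1+2+4=8
[q^9] φ(1)=1,φ(3)=2,φ(9)=6 ⇒ 9
[q^10] φ(1)=1,φ(2)=1,φ(5)=4,φ(10)=4 ⇒ 10
n=11: 1·11 11·1  φ→[1+10]=11
d|12:{12,6,4,3,2,1}  Σφ=4+2+2+2+1+1=12
[q^13] φ(13)=12,φ(1)=1 ⇒ 13

8, 9, 10, 11, 12, 13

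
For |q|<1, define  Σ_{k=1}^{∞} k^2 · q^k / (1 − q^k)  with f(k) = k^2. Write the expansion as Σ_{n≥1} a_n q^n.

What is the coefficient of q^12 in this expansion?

a_12 = 210

d|12:{12,6,4,3,2,1}  Σf=144+36+16+9+4+1=210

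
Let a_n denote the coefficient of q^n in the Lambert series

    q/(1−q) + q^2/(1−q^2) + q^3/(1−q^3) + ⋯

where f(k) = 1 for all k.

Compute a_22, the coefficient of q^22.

[q^22] f(1)=1,f(2)=1,f(11)=1,f(22)=1 ⇒ 4

a_22 = 4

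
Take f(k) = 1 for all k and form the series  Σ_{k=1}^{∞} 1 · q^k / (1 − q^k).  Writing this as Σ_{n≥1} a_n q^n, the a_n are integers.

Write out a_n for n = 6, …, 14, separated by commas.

4, 2, 4, 3, 4, 2, 6, 2, 4

[q^6] f(1)=1,f(2)=1,f(3)=1,f(6)=1 ⇒ 4
q^7  k|7↦f(k): 7:1 1:1  a_7=2
[q^8] f(1)=1,f(2)=1,f(4)=1,f(8)=1 ⇒ 4
q^9  k|9↦f(k): 9:1 3:1 1:1  a_9=3
[q^10] f(1)=1,f(2)=1,f(5)=1,f(10)=1 ⇒ 4
d|11:{1,11}  Σf=1+1=2
d|12:{12,6,4,3,2,1}  Σf=1+1+1+1+1+1=6
d|13:{13,1}  Σf=1+1=2
q^14  k|14↦f(k): 14:1 7:1 2:1 1:1  a_14=4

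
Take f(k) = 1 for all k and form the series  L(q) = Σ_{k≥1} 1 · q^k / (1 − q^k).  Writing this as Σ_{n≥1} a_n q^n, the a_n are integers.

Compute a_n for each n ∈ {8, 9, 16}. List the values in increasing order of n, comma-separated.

4, 3, 5

q^8  k|8↦f(k): 8:1 4:1 2:1 1:1  a_8=4
n=9: 9·1 3·3 1·9  f→[1+1+1]=3
n=16: 1·16 2·8 4·4 8·2 16·1  f→[1+1+1+1+1]=5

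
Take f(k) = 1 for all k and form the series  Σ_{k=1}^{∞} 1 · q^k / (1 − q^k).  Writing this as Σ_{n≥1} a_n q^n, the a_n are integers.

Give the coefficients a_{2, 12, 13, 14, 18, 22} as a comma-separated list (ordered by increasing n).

n=2: 1·2 2·1  f→[1+1]=2
n=12: 1·12 2·6 3·4 4·3 6·2 12·1  f→[1+1+1+1+1+1]=6
n=13: 1·13 13·1  f→[1+1]=2
q^14  k|14↦f(k): 1:1 2:1 7:1 14:1  a_14=4
[q^18] f(1)=1,f(2)=1,f(3)=1,f(6)=1,f(9)=1,f(18)=1 ⇒ 6
[q^22] f(1)=1,f(2)=1,f(11)=1,f(22)=1 ⇒ 4

2, 6, 2, 4, 6, 4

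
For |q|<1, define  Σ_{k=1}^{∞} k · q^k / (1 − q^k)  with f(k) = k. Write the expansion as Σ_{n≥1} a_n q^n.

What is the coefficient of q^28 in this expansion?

n=28: 1·28 2·14 4·7 7·4 14·2 28·1  f→[1+2+4+7+14+28]=56

a_28 = 56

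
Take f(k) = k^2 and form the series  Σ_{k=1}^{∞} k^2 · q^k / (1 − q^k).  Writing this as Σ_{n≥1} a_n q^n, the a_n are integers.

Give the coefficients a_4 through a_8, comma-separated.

n=4: 4·1 2·2 1·4  f→[16+4+1]=21
n=5: 1·5 5·1  f→[1+25]=26
q^6  k|6↦f(k): 6:36 3:9 2:4 1:1  a_6=50
[q^7] f(1)=1,f(7)=49 ⇒ 50
d|8:{1,2,4,8}  Σf=1+4+16+64=85

21, 26, 50, 50, 85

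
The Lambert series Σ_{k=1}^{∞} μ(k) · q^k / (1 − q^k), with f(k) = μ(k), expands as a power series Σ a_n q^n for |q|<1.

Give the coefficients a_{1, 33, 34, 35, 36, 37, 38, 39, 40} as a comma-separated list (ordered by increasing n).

n=1: 1·1  μ→[1]=1
d|33:{33,11,3,1}  Σμ=1+(-1)+(-1)+1=0
d|34:{1,2,17,34}  Σμ=1+(-1)+(-1)+1=0
q^35  k|35↦μ(k): 1:1 5:-1 7:-1 35:1  a_35=0
q^36  k|36↦μ(k): 1:1 2:-1 3:-1 4:0 6:1 9:0 12:0 18:0 36:0  a_36=0
d|37:{1,37}  Σμ=1+(-1)=0
d|38:{38,19,2,1}  Σμ=1+(-1)+(-1)+1=0
q^39  k|39↦μ(k): 1:1 3:-1 13:-1 39:1  a_39=0
[q^40] μ(1)=1,μ(2)=-1,μ(4)=0,μ(5)=-1,μ(8)=0,μ(10)=1,μ(20)=0,μ(40)=0 ⇒ 0

1, 0, 0, 0, 0, 0, 0, 0, 0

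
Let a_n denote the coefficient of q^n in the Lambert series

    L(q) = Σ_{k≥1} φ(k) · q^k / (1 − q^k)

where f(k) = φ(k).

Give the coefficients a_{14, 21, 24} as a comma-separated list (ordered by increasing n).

n=14: 14·1 7·2 2·7 1·14  φ→[6+6+1+1]=14
n=21: 21·1 7·3 3·7 1·21  φ→[12+6+2+1]=21
d|24:{1,2,3,4,6,8,12,24}  Σφ=1+1+2+2+2+4+4+8=24

14, 21, 24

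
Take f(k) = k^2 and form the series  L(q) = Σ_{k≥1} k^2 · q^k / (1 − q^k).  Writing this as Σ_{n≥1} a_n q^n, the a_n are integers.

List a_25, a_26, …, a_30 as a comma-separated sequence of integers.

n=25: 1·25 5·5 25·1  f→[1+25+625]=651
[q^26] f(1)=1,f(2)=4,f(13)=169,f(26)=676 ⇒ 850
d|27:{27,9,3,1}  Σf=729+81+9+1=820
q^28  k|28↦f(k): 28:784 14:196 7:49 4:16 2:4 1:1  a_28=1050
q^29  k|29↦f(k): 29:841 1:1  a_29=842
[q^30] f(30)=900,f(15)=225,f(10)=100,f(6)=36,f(5)=25,f(3)=9,f(2)=4,f(1)=1 ⇒ 1300

651, 850, 820, 1050, 842, 1300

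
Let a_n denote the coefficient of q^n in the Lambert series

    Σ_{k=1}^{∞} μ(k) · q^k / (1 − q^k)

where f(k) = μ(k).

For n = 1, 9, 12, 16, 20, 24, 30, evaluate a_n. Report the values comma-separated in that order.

q^1  k|1↦μ(k): 1:1  a_1=1
d|9:{1,3,9}  Σμ=1+(-1)+0=0
q^12  k|12↦μ(k): 12:0 6:1 4:0 3:-1 2:-1 1:1  a_12=0
q^16  k|16↦μ(k): 16:0 8:0 4:0 2:-1 1:1  a_16=0
n=20: 1·20 2·10 4·5 5·4 10·2 20·1  μ→[1+(-1)+0+(-1)+1+0]=0
q^24  k|24↦μ(k): 1:1 2:-1 3:-1 4:0 6:1 8:0 12:0 24:0  a_24=0
n=30: 30·1 15·2 10·3 6·5 5·6 3·10 2·15 1·30  μ→[(-1)+1+1+1+(-1)+(-1)+(-1)+1]=0

1, 0, 0, 0, 0, 0, 0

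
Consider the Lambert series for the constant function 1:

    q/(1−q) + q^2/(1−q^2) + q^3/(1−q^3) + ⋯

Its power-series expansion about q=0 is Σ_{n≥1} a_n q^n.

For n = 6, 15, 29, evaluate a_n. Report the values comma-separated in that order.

4, 4, 2

n=6: 1·6 2·3 3·2 6·1  f→[1+1+1+1]=4
n=15: 15·1 5·3 3·5 1·15  f→[1+1+1+1]=4
[q^29] f(1)=1,f(29)=1 ⇒ 2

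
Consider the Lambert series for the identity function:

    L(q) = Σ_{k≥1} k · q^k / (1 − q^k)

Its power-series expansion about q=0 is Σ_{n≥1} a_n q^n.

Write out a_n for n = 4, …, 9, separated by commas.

7, 6, 12, 8, 15, 13

d|4:{1,2,4}  Σf=1+2+4=7
n=5: 1·5 5·1  f→[1+5]=6
q^6  k|6↦f(k): 6:6 3:3 2:2 1:1  a_6=12
n=7: 1·7 7·1  f→[1+7]=8
q^8  k|8↦f(k): 8:8 4:4 2:2 1:1  a_8=15
q^9  k|9↦f(k): 9:9 3:3 1:1  a_9=13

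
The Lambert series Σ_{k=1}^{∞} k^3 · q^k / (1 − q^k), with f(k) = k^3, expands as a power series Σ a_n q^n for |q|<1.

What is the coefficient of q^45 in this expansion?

a_45 = 95382

q^45  k|45↦f(k): 1:1 3:27 5:125 9:729 15:3375 45:91125  a_45=95382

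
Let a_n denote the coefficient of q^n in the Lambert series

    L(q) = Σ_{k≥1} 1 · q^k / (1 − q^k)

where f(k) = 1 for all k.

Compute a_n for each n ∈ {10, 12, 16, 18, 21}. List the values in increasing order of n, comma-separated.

4, 6, 5, 6, 4

n=10: 10·1 5·2 2·5 1·10  f→[1+1+1+1]=4
q^12  k|12↦f(k): 1:1 2:1 3:1 4:1 6:1 12:1  a_12=6
q^16  k|16↦f(k): 16:1 8:1 4:1 2:1 1:1  a_16=5
q^18  k|18↦f(k): 18:1 9:1 6:1 3:1 2:1 1:1  a_18=6
n=21: 21·1 7·3 3·7 1·21  f→[1+1+1+1]=4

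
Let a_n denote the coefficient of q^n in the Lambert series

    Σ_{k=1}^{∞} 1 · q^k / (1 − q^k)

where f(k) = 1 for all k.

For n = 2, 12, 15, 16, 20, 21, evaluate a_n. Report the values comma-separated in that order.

2, 6, 4, 5, 6, 4

n=2: 2·1 1·2  f→[1+1]=2
d|12:{1,2,3,4,6,12}  Σf=1+1+1+1+1+1=6
q^15  k|15↦f(k): 1:1 3:1 5:1 15:1  a_15=4
n=16: 16·1 8·2 4·4 2·8 1·16  f→[1+1+1+1+1]=5
q^20  k|20↦f(k): 1:1 2:1 4:1 5:1 10:1 20:1  a_20=6
n=21: 1·21 3·7 7·3 21·1  f→[1+1+1+1]=4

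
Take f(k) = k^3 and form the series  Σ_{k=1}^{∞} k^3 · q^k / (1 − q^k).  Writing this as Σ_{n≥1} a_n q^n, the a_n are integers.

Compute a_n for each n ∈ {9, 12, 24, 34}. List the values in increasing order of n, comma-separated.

[q^9] f(1)=1,f(3)=27,f(9)=729 ⇒ 757
[q^12] f(1)=1,f(2)=8,f(3)=27,f(4)=64,f(6)=216,f(12)=1728 ⇒ 2044
d|24:{1,2,3,4,6,8,12,24}  Σf=1+8+27+64+216+512+1728+13824=16380
q^34  k|34↦f(k): 1:1 2:8 17:4913 34:39304  a_34=44226

757, 2044, 16380, 44226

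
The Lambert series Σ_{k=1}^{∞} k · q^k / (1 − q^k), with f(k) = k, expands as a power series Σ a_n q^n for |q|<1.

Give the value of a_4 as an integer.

n=4: 4·1 2·2 1·4  f→[4+2+1]=7

a_4 = 7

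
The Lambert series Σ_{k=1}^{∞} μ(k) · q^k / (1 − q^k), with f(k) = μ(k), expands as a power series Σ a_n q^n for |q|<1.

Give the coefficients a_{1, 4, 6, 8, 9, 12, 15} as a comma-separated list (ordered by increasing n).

1, 0, 0, 0, 0, 0, 0

n=1: 1·1  μ→[1]=1
[q^4] μ(4)=0,μ(2)=-1,μ(1)=1 ⇒ 0
q^6  k|6↦μ(k): 6:1 3:-1 2:-1 1:1  a_6=0
n=8: 8·1 4·2 2·4 1·8  μ→[0+0+(-1)+1]=0
[q^9] μ(9)=0,μ(3)=-1,μ(1)=1 ⇒ 0
d|12:{12,6,4,3,2,1}  Σμ=0+1+0+(-1)+(-1)+1=0
q^15  k|15↦μ(k): 15:1 5:-1 3:-1 1:1  a_15=0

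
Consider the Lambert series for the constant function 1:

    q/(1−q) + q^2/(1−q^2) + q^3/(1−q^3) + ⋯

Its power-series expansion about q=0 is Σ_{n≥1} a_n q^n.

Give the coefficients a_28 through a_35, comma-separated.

6, 2, 8, 2, 6, 4, 4, 4

d|28:{28,14,7,4,2,1}  Σf=1+1+1+1+1+1=6
d|29:{29,1}  Σf=1+1=2
q^30  k|30↦f(k): 1:1 2:1 3:1 5:1 6:1 10:1 15:1 30:1  a_30=8
q^31  k|31↦f(k): 1:1 31:1  a_31=2
n=32: 32·1 16·2 8·4 4·8 2·16 1·32  f→[1+1+1+1+1+1]=6
[q^33] f(1)=1,f(3)=1,f(11)=1,f(33)=1 ⇒ 4
q^34  k|34↦f(k): 1:1 2:1 17:1 34:1  a_34=4
q^35  k|35↦f(k): 35:1 7:1 5:1 1:1  a_35=4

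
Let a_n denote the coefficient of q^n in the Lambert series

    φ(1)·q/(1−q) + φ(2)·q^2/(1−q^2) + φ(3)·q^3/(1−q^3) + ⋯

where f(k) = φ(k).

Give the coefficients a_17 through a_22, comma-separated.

[q^17] φ(17)=16,φ(1)=1 ⇒ 17
q^18  k|18↦φ(k): 18:6 9:6 6:2 3:2 2:1 1:1  a_18=18
n=19: 1·19 19·1  φ→[1+18]=19
q^20  k|20↦φ(k): 1:1 2:1 4:2 5:4 10:4 20:8  a_20=20
q^21  k|21↦φ(k): 1:1 3:2 7:6 21:12  a_21=21
d|22:{1,2,11,22}  Σφ=1+1+10+10=22

17, 18, 19, 20, 21, 22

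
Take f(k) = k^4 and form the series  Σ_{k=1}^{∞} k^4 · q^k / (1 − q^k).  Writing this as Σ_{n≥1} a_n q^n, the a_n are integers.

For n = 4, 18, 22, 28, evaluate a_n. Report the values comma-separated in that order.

273, 112931, 248914, 655746

d|4:{1,2,4}  Σf=1+16+256=273
d|18:{1,2,3,6,9,18}  Σf=1+16+81+1296+6561+104976=112931
n=22: 1·22 2·11 11·2 22·1  f→[1+16+14641+234256]=248914
[q^28] f(28)=614656,f(14)=38416,f(7)=2401,f(4)=256,f(2)=16,f(1)=1 ⇒ 655746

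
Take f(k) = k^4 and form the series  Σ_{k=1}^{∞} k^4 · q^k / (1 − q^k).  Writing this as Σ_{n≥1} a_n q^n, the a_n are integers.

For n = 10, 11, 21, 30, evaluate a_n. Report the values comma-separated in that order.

10642, 14642, 196964, 872644

[q^10] f(10)=10000,f(5)=625,f(2)=16,f(1)=1 ⇒ 10642
d|11:{1,11}  Σf=1+14641=14642
d|21:{21,7,3,1}  Σf=194481+2401+81+1=196964
d|30:{30,15,10,6,5,3,2,1}  Σf=810000+50625+10000+1296+625+81+16+1=872644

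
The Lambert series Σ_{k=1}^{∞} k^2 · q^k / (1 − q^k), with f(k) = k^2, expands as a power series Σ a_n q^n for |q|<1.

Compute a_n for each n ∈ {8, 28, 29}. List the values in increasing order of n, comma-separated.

85, 1050, 842

n=8: 8·1 4·2 2·4 1·8  f→[64+16+4+1]=85
n=28: 1·28 2·14 4·7 7·4 14·2 28·1  f→[1+4+16+49+196+784]=1050
n=29: 1·29 29·1  f→[1+841]=842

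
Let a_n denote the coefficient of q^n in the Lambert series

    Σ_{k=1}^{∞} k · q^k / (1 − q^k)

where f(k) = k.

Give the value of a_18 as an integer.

d|18:{18,9,6,3,2,1}  Σf=18+9+6+3+2+1=39

a_18 = 39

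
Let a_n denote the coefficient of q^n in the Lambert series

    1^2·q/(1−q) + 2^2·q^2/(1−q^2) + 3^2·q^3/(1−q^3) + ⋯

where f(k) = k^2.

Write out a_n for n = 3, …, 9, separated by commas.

d|3:{3,1}  Σf=9+1=10
d|4:{4,2,1}  Σf=16+4+1=21
[q^5] f(1)=1,f(5)=25 ⇒ 26
n=6: 1·6 2·3 3·2 6·1  f→[1+4+9+36]=50
q^7  k|7↦f(k): 7:49 1:1  a_7=50
q^8  k|8↦f(k): 1:1 2:4 4:16 8:64  a_8=85
d|9:{9,3,1}  Σf=81+9+1=91

10, 21, 26, 50, 50, 85, 91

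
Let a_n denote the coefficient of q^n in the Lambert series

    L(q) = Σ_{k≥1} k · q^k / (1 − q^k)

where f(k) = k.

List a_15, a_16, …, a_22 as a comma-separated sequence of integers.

d|15:{15,5,3,1}  Σf=15+5+3+1=24
d|16:{16,8,4,2,1}  Σf=16+8+4+2+1=31
d|17:{1,17}  Σf=1+17=18
q^18  k|18↦f(k): 18:18 9:9 6:6 3:3 2:2 1:1  a_18=39
n=19: 1·19 19·1  f→[1+19]=20
n=20: 1·20 2·10 4·5 5·4 10·2 20·1  f→[1+2+4+5+10+20]=42
q^21  k|21↦f(k): 1:1 3:3 7:7 21:21  a_21=32
[q^22] f(1)=1,f(2)=2,f(11)=11,f(22)=22 ⇒ 36

24, 31, 18, 39, 20, 42, 32, 36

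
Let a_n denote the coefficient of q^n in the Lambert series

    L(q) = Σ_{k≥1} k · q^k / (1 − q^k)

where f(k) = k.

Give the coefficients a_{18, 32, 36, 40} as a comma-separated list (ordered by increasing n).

q^18  k|18↦f(k): 1:1 2:2 3:3 6:6 9:9 18:18  a_18=39
[q^32] f(32)=32,f(16)=16,f(8)=8,f(4)=4,f(2)=2,f(1)=1 ⇒ 63
q^36  k|36↦f(k): 1:1 2:2 3:3 4:4 6:6 9:9 12:12 18:18 36:36  a_36=91
q^40  k|40↦f(k): 40:40 20:20 10:10 8:8 5:5 4:4 2:2 1:1  a_40=90

39, 63, 91, 90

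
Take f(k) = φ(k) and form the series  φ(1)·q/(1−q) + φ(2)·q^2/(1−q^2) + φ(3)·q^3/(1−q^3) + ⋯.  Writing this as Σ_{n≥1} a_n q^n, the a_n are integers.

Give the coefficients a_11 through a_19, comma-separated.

d|11:{11,1}  Σφ=10+1=11
[q^12] φ(12)=4,φ(6)=2,φ(4)=2,φ(3)=2,φ(2)=1,φ(1)=1 ⇒ 12
d|13:{1,13}  Σφ=1+12=13
[q^14] φ(1)=1,φ(2)=1,φ(7)=6,φ(14)=6 ⇒ 14
n=15: 1·15 3·5 5·3 15·1  φ→[1+2+4+8]=15
d|16:{1,2,4,8,16}  Σφ=1+1+2+4+8=16
d|17:{1,17}  Σφ=1+16=17
q^18  k|18↦φ(k): 1:1 2:1 3:2 6:2 9:6 18:6  a_18=18
d|19:{19,1}  Σφ=18+1=19

11, 12, 13, 14, 15, 16, 17, 18, 19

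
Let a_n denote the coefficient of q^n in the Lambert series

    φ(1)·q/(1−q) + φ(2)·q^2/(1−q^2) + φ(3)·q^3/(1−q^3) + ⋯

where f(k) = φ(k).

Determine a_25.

[q^25] φ(1)=1,φ(5)=4,φ(25)=20 ⇒ 25

a_25 = 25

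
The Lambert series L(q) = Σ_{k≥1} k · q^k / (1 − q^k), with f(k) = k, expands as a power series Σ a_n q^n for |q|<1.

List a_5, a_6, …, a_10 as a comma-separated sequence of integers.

6, 12, 8, 15, 13, 18

[q^5] f(1)=1,f(5)=5 ⇒ 6
n=6: 6·1 3·2 2·3 1·6  f→[6+3+2+1]=12
[q^7] f(7)=7,f(1)=1 ⇒ 8
q^8  k|8↦f(k): 1:1 2:2 4:4 8:8  a_8=15
d|9:{9,3,1}  Σf=9+3+1=13
q^10  k|10↦f(k): 1:1 2:2 5:5 10:10  a_10=18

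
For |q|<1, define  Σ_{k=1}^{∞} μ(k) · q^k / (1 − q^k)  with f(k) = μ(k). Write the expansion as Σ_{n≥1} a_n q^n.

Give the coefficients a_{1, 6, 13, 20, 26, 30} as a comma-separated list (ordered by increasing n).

1, 0, 0, 0, 0, 0

[q^1] μ(1)=1 ⇒ 1
q^6  k|6↦μ(k): 6:1 3:-1 2:-1 1:1  a_6=0
n=13: 1·13 13·1  μ→[1+(-1)]=0
[q^20] μ(1)=1,μ(2)=-1,μ(4)=0,μ(5)=-1,μ(10)=1,μ(20)=0 ⇒ 0
q^26  k|26↦μ(k): 1:1 2:-1 13:-1 26:1  a_26=0
q^30  k|30↦μ(k): 30:-1 15:1 10:1 6:1 5:-1 3:-1 2:-1 1:1  a_30=0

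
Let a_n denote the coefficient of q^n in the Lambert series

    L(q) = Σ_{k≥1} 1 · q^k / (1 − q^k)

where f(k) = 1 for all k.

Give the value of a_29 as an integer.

a_29 = 2

q^29  k|29↦f(k): 29:1 1:1  a_29=2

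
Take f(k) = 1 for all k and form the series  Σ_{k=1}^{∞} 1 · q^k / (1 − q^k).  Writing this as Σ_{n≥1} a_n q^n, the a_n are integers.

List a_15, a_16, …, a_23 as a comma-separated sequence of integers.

4, 5, 2, 6, 2, 6, 4, 4, 2

n=15: 1·15 3·5 5·3 15·1  f→[1+1+1+1]=4
d|16:{1,2,4,8,16}  Σf=1+1+1+1+1=5
[q^17] f(17)=1,f(1)=1 ⇒ 2
d|18:{1,2,3,6,9,18}  Σf=1+1+1+1+1+1=6
n=19: 1·19 19·1  f→[1+1]=2
[q^20] f(20)=1,f(10)=1,f(5)=1,f(4)=1,f(2)=1,f(1)=1 ⇒ 6
n=21: 21·1 7·3 3·7 1·21  f→[1+1+1+1]=4
d|22:{1,2,11,22}  Σf=1+1+1+1=4
d|23:{23,1}  Σf=1+1=2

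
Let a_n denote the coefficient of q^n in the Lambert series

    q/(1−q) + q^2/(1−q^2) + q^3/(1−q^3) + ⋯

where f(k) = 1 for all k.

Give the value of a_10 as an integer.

a_10 = 4

[q^10] f(1)=1,f(2)=1,f(5)=1,f(10)=1 ⇒ 4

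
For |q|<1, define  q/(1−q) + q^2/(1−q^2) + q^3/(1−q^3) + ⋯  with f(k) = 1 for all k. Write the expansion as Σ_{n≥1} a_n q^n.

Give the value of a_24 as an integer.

a_24 = 8

[q^24] f(24)=1,f(12)=1,f(8)=1,f(6)=1,f(4)=1,f(3)=1,f(2)=1,f(1)=1 ⇒ 8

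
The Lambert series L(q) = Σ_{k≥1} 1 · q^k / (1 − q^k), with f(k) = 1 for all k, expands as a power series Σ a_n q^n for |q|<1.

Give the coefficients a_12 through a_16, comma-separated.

6, 2, 4, 4, 5

[q^12] f(12)=1,f(6)=1,f(4)=1,f(3)=1,f(2)=1,f(1)=1 ⇒ 6
[q^13] f(13)=1,f(1)=1 ⇒ 2
n=14: 14·1 7·2 2·7 1·14  f→[1+1+1+1]=4
n=15: 1·15 3·5 5·3 15·1  f→[1+1+1+1]=4
d|16:{1,2,4,8,16}  Σf=1+1+1+1+1=5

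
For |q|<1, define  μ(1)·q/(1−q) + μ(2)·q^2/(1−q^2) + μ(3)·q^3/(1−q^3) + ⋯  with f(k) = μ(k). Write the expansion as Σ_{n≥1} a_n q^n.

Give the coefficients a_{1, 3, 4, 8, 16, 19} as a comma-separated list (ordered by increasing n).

1, 0, 0, 0, 0, 0

n=1: 1·1  μ→[1]=1
d|3:{1,3}  Σμ=1+(-1)=0
q^4  k|4↦μ(k): 4:0 2:-1 1:1  a_4=0
[q^8] μ(8)=0,μ(4)=0,μ(2)=-1,μ(1)=1 ⇒ 0
q^16  k|16↦μ(k): 1:1 2:-1 4:0 8:0 16:0  a_16=0
n=19: 19·1 1·19  μ→[(-1)+1]=0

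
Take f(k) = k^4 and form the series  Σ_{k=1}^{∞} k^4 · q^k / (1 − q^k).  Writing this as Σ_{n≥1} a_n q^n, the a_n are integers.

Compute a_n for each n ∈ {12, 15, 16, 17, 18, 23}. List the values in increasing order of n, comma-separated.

n=12: 12·1 6·2 4·3 3·4 2·6 1·12  f→[20736+1296+256+81+16+1]=22386
[q^15] f(15)=50625,f(5)=625,f(3)=81,f(1)=1 ⇒ 51332
q^16  k|16↦f(k): 1:1 2:16 4:256 8:4096 16:65536  a_16=69905
d|17:{17,1}  Σf=83521+1=83522
[q^18] f(1)=1,f(2)=16,f(3)=81,f(6)=1296,f(9)=6561,f(18)=104976 ⇒ 112931
n=23: 1·23 23·1  f→[1+279841]=279842

22386, 51332, 69905, 83522, 112931, 279842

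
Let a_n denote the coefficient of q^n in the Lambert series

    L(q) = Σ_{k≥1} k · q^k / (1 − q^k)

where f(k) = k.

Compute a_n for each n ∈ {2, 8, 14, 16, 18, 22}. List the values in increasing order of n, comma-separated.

3, 15, 24, 31, 39, 36

q^2  k|2↦f(k): 2:2 1:1  a_2=3
d|8:{1,2,4,8}  Σf=1+2+4+8=15
q^14  k|14↦f(k): 1:1 2:2 7:7 14:14  a_14=24
d|16:{16,8,4,2,1}  Σf=16+8+4+2+1=31
[q^18] f(1)=1,f(2)=2,f(3)=3,f(6)=6,f(9)=9,f(18)=18 ⇒ 39
d|22:{1,2,11,22}  Σf=1+2+11+22=36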